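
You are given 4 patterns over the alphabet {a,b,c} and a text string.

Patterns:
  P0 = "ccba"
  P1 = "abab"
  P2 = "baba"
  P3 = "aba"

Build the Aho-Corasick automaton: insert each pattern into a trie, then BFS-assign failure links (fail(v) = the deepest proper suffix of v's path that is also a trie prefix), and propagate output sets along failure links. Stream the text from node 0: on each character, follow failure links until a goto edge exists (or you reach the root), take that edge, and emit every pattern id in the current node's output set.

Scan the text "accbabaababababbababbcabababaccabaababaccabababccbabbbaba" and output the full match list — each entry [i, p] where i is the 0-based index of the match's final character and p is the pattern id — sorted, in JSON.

Build:
Trie (insert patterns):
  0='ε' goto a→5 b→9 c→1
  1='c' goto c→2
  2='cc' goto b→3
  3='ccb' goto a→4
  4='ccba' goto ·  ←P0
  5='a' goto b→6
  6='ab' goto a→7
  7='aba' goto b→8  ←P3
  8='abab' goto ·  ←P1
  9='b' goto a→10
  10='ba' goto b→11
  11='bab' goto a→12
  12='baba' goto ·  ←P2

BFS fail/out derivation:
  n1('c'): parent n0 fail=0; on 'c' 0 → fail=0;  out ∅∪∅=∅
  n5('a'): parent n0 fail=0; on 'a' 0 → fail=0;  out ∅∪∅=∅
  n9('b'): parent n0 fail=0; on 'b' 0 → fail=0;  out ∅∪∅=∅
  n2('cc'): parent n1 fail=0; on 'c' 0 → fail=1;  out ∅∪∅=∅
  n6('ab'): parent n5 fail=0; on 'b' 0 → fail=9;  out ∅∪∅=∅
  n10('ba'): parent n9 fail=0; on 'a' 0 → fail=5;  out ∅∪∅=∅
  n3('ccb'): parent n2 fail=1; on 'b' 1→0 → fail=9;  out ∅∪∅=∅
  n7('aba'): parent n6 fail=9; on 'a' 9 → fail=10;  out {3}∪∅={3}
  n11('bab'): parent n10 fail=5; on 'b' 5 → fail=6;  out ∅∪∅=∅
  n4('ccba'): parent n3 fail=9; on 'a' 9 → fail=10;  out {0}∪∅={0}
  n8('abab'): parent n7 fail=10; on 'b' 10 → fail=11;  out {1}∪∅={1}
  n12('baba'): parent n11 fail=6; on 'a' 6 → fail=7;  out {2}∪{3}={2,3}

Run:
[0] read 'a'  n0⇒n5
[1] read 'c'  n5⇒n1 (fail-walked)
[2] read 'c'  n1⇒n2
[3] read 'b'  n2⇒n3
[4] read 'a'  n3⇒n4  emit P0@[1:4]
[5] read 'b'  n4⇒n11 (fail-walked)
[6] read 'a'  n11⇒n12  emit P2@[3:6],P3@[4:6]
[7] read 'a'  n12⇒n5 (fail-walked)
[8] read 'b'  n5⇒n6
[9] read 'a'  n6⇒n7  emit P3@[7:9]
[10] read 'b'  n7⇒n8  emit P1@[7:10]
[11] read 'a'  n8⇒n12 (fail-walked)  emit P2@[8:11],P3@[9:11]
[12] read 'b'  n12⇒n8 (fail-walked)  emit P1@[9:12]
[13] read 'a'  n8⇒n12 (fail-walked)  emit P2@[10:13],P3@[11:13]
[14] read 'b'  n12⇒n8 (fail-walked)  emit P1@[11:14]
[15] read 'b'  n8⇒n9 (fail-walked)
[16] read 'a'  n9⇒n10
[17] read 'b'  n10⇒n11
[18] read 'a'  n11⇒n12  emit P2@[15:18],P3@[16:18]
[19] read 'b'  n12⇒n8 (fail-walked)  emit P1@[16:19]
[20] read 'b'  n8⇒n9 (fail-walked)
[21] read 'c'  n9⇒n1 (fail-walked)
[22] read 'a'  n1⇒n5 (fail-walked)
[23] read 'b'  n5⇒n6
[24] read 'a'  n6⇒n7  emit P3@[22:24]
[25] read 'b'  n7⇒n8  emit P1@[22:25]
[26] read 'a'  n8⇒n12 (fail-walked)  emit P2@[23:26],P3@[24:26]
[27] read 'b'  n12⇒n8 (fail-walked)  emit P1@[24:27]
[28] read 'a'  n8⇒n12 (fail-walked)  emit P2@[25:28],P3@[26:28]
[29] read 'c'  n12⇒n1 (fail-walked)
[30] read 'c'  n1⇒n2
[31] read 'a'  n2⇒n5 (fail-walked)
[32] read 'b'  n5⇒n6
[33] read 'a'  n6⇒n7  emit P3@[31:33]
[34] read 'a'  n7⇒n5 (fail-walked)
[35] read 'b'  n5⇒n6
[36] read 'a'  n6⇒n7  emit P3@[34:36]
[37] read 'b'  n7⇒n8  emit P1@[34:37]
[38] read 'a'  n8⇒n12 (fail-walked)  emit P2@[35:38],P3@[36:38]
[39] read 'c'  n12⇒n1 (fail-walked)
[40] read 'c'  n1⇒n2
[41] read 'a'  n2⇒n5 (fail-walked)
[42] read 'b'  n5⇒n6
[43] read 'a'  n6⇒n7  emit P3@[41:43]
[44] read 'b'  n7⇒n8  emit P1@[41:44]
[45] read 'a'  n8⇒n12 (fail-walked)  emit P2@[42:45],P3@[43:45]
[46] read 'b'  n12⇒n8 (fail-walked)  emit P1@[43:46]
[47] read 'c'  n8⇒n1 (fail-walked)
[48] read 'c'  n1⇒n2
[49] read 'b'  n2⇒n3
[50] read 'a'  n3⇒n4  emit P0@[47:50]
[51] read 'b'  n4⇒n11 (fail-walked)
[52] read 'b'  n11⇒n9 (fail-walked)
[53] read 'b'  n9⇒n9 (fail-walked)
[54] read 'a'  n9⇒n10
[55] read 'b'  n10⇒n11
[56] read 'a'  n11⇒n12  emit P2@[53:56],P3@[54:56]

Result: [[4,0],[6,2],[6,3],[9,3],[10,1],[11,2],[11,3],[12,1],[13,2],[13,3],[14,1],[18,2],[18,3],[19,1],[24,3],[25,1],[26,2],[26,3],[27,1],[28,2],[28,3],[33,3],[36,3],[37,1],[38,2],[38,3],[43,3],[44,1],[45,2],[45,3],[46,1],[50,0],[56,2],[56,3]]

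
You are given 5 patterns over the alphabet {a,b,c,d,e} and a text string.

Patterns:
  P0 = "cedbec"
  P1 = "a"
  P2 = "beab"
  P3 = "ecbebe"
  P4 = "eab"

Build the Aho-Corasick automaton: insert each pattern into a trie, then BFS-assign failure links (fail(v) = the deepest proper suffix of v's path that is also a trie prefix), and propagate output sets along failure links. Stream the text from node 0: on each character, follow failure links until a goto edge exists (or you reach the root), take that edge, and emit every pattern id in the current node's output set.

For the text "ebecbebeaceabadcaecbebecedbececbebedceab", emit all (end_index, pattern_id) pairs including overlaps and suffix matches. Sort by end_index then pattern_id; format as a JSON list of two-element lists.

Build automaton:
Trie (insert patterns):
  0='ε' goto a→7 b→8 c→1 e→12
  1='c' goto e→2
  2='ce' goto d→3
  3='ced' goto b→4
  4='cedb' goto e→5
  5='cedbe' goto c→6
  6='cedbec' goto ·  [P0 ends]
  7='a' goto ·  [P1 ends]
  8='b' goto e→9
  9='be' goto a→10
  10='bea' goto b→11
  11='beab' goto ·  [P2 ends]
  12='e' goto a→18 c→13
  13='ec' goto b→14
  14='ecb' goto e→15
  15='ecbe' goto b→16
  16='ecbeb' goto e→17
  17='ecbebe' goto ·  [P3 ends]
  18='ea' goto b→19
  19='eab' goto ·  [P4 ends]

BFS fail/out derivation:
  n1('c'): parent n0 fail=0; on 'c' 0 → fail=0;  out ∅∪∅=∅
  n7('a'): parent n0 fail=0; on 'a' 0 → fail=0;  out {1}∪∅={1}
  n8('b'): parent n0 fail=0; on 'b' 0 → fail=0;  out ∅∪∅=∅
  n12('e'): parent n0 fail=0; on 'e' 0 → fail=0;  out ∅∪∅=∅
  n2('ce'): parent n1 fail=0; on 'e' 0 → fail=12;  out ∅∪∅=∅
  n9('be'): parent n8 fail=0; on 'e' 0 → fail=12;  out ∅∪∅=∅
  n13('ec'): parent n12 fail=0; on 'c' 0 → fail=1;  out ∅∪∅=∅
  n18('ea'): parent n12 fail=0; on 'a' 0 → fail=7;  out ∅∪{1}={1}
  n3('ced'): parent n2 fail=12; on 'd' 12→0 → fail=0;  out ∅∪∅=∅
  n10('bea'): parent n9 fail=12; on 'a' 12 → fail=18;  out ∅∪{1}={1}
  n14('ecb'): parent n13 fail=1; on 'b' 1→0 → fail=8;  out ∅∪∅=∅
  n19('eab'): parent n18 fail=7; on 'b' 7→0 → fail=8;  out {4}∪∅={4}
  n4('cedb'): parent n3 fail=0; on 'b' 0 → fail=8;  out ∅∪∅=∅
  n11('beab'): parent n10 fail=18; on 'b' 18 → fail=19;  out {2}∪{4}={2,4}
  n15('ecbe'): parent n14 fail=8; on 'e' 8 → fail=9;  out ∅∪∅=∅
  n5('cedbe'): parent n4 fail=8; on 'e' 8 → fail=9;  out ∅∪∅=∅
  n16('ecbeb'): parent n15 fail=9; on 'b' 9→12→0 → fail=8;  out ∅∪∅=∅
  n6('cedbec'): parent n5 fail=9; on 'c' 9→12 → fail=13;  out {0}∪∅={0}
  n17('ecbebe'): parent n16 fail=8; on 'e' 8 → fail=9;  out {3}∪∅={3}

Text stream:
i=0 'e': node 0→12
i=1 'b': node 12→8 (via fail)
i=2 'e': node 8→9
i=3 'c': node 9→13 (via fail)
i=4 'b': node 13→14
i=5 'e': node 14→15
i=6 'b': node 15→16
i=7 'e': node 16→17  → match P3@[2:7]
i=8 'a': node 17→10 (via fail)  → match P1@[8:8]
i=9 'c': node 10→1 (via fail)
i=10 'e': node 1→2
i=11 'a': node 2→18 (via fail)  → match P1@[11:11]
i=12 'b': node 18→19  → match P4@[10:12]
i=13 'a': node 19→7 (via fail)  → match P1@[13:13]
i=14 'd': node 7→0 (via fail)
i=15 'c': node 0→1
i=16 'a': node 1→7 (via fail)  → match P1@[16:16]
i=17 'e': node 7→12 (via fail)
i=18 'c': node 12→13
i=19 'b': node 13→14
i=20 'e': node 14→15
i=21 'b': node 15→16
i=22 'e': node 16→17  → match P3@[17:22]
i=23 'c': node 17→13 (via fail)
i=24 'e': node 13→2 (via fail)
i=25 'd': node 2→3
i=26 'b': node 3→4
i=27 'e': node 4→5
i=28 'c': node 5→6  → match P0@[23:28]
i=29 'e': node 6→2 (via fail)
i=30 'c': node 2→13 (via fail)
i=31 'b': node 13→14
i=32 'e': node 14→15
i=33 'b': node 15→16
i=34 'e': node 16→17  → match P3@[29:34]
i=35 'd': node 17→0 (via fail)
i=36 'c': node 0→1
i=37 'e': node 1→2
i=38 'a': node 2→18 (via fail)  → match P1@[38:38]
i=39 'b': node 18→19  → match P4@[37:39]

Result: [[7,3],[8,1],[11,1],[12,4],[13,1],[16,1],[22,3],[28,0],[34,3],[38,1],[39,4]]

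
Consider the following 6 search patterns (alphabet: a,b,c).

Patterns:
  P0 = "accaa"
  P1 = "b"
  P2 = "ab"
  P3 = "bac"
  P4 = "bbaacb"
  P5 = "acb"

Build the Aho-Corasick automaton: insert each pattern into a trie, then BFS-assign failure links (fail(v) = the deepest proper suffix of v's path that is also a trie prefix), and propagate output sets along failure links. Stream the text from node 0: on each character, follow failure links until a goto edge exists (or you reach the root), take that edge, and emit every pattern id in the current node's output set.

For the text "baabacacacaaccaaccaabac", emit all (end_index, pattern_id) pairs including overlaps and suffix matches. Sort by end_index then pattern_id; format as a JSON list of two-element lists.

Construct AC machine:
Trie nodes:
  0='ε' goto a→1 b→6
  1='a' goto b→7 c→2
  2='ac' goto b→15 c→3
  3='acc' goto a→4
  4='acca' goto a→5
  5='accaa' goto ·  ←P0
  6='b' goto a→8 b→10  ←P1
  7='ab' goto ·  ←P2
  8='ba' goto c→9
  9='bac' goto ·  ←P3
  10='bb' goto a→11
  11='bba' goto a→12
  12='bbaa' goto c→13
  13='bbaac' goto b→14
  14='bbaacb' goto ·  ←P4
  15='acb' goto ·  ←P5

BFS fail/out derivation:
  n1('a'): parent n0 fail=0; on 'a' 0 → fail=0;  out ∅∪∅=∅
  n6('b'): parent n0 fail=0; on 'b' 0 → fail=0;  out {1}∪∅={1}
  n2('ac'): parent n1 fail=0; on 'c' 0 → fail=0;  out ∅∪∅=∅
  n7('ab'): parent n1 fail=0; on 'b' 0 → fail=6;  out {2}∪{1}={1,2}
  n8('ba'): parent n6 fail=0; on 'a' 0 → fail=1;  out ∅∪∅=∅
  n10('bb'): parent n6 fail=0; on 'b' 0 → fail=6;  out ∅∪{1}={1}
  n3('acc'): parent n2 fail=0; on 'c' 0 → fail=0;  out ∅∪∅=∅
  n9('bac'): parent n8 fail=1; on 'c' 1 → fail=2;  out {3}∪∅={3}
  n11('bba'): parent n10 fail=6; on 'a' 6 → fail=8;  out ∅∪∅=∅
  n15('acb'): parent n2 fail=0; on 'b' 0 → fail=6;  out {5}∪{1}={1,5}
  n4('acca'): parent n3 fail=0; on 'a' 0 → fail=1;  out ∅∪∅=∅
  n12('bbaa'): parent n11 fail=8; on 'a' 8→1→0 → fail=1;  out ∅∪∅=∅
  n5('accaa'): parent n4 fail=1; on 'a' 1→0 → fail=1;  out {0}∪∅={0}
  n13('bbaac'): parent n12 fail=1; on 'c' 1 → fail=2;  out ∅∪∅=∅
  n14('bbaacb'): parent n13 fail=2; on 'b' 2 → fail=15;  out {4}∪{1,5}={1,4,5}

Run:
pos 0 'b': at 6  → match P1@[0:0]
pos 1 'a': at 8
pos 2 'a': at 1 ·f
pos 3 'b': at 7  → match P1@[3:3],P2@[2:3]
pos 4 'a': at 8 ·f
pos 5 'c': at 9  → match P3@[3:5]
pos 6 'a': at 1 ·f
pos 7 'c': at 2
pos 8 'a': at 1 ·f
pos 9 'c': at 2
pos 10 'a': at 1 ·f
pos 11 'a': at 1 ·f
pos 12 'c': at 2
pos 13 'c': at 3
pos 14 'a': at 4
pos 15 'a': at 5  → match P0@[11:15]
pos 16 'c': at 2 ·f
pos 17 'c': at 3
pos 18 'a': at 4
pos 19 'a': at 5  → match P0@[15:19]
pos 20 'b': at 7 ·f  → match P1@[20:20],P2@[19:20]
pos 21 'a': at 8 ·f
pos 22 'c': at 9  → match P3@[20:22]

Matches: [[0,1],[3,1],[3,2],[5,3],[15,0],[19,0],[20,1],[20,2],[22,3]]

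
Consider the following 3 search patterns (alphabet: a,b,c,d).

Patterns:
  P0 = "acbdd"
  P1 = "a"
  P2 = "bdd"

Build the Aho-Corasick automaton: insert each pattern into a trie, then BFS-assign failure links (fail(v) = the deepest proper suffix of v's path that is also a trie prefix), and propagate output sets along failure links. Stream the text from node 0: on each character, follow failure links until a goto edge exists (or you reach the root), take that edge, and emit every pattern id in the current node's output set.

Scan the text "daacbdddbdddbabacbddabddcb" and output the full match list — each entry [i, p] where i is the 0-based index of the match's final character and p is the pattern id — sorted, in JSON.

Build:
Trie nodes:
  0='ε' goto a→1 b→6
  1='a' goto c→2  [P1 ends]
  2='ac' goto b→3
  3='acb' goto d→4
  4='acbd' goto d→5
  5='acbdd' goto ·  [P0 ends]
  6='b' goto d→7
  7='bd' goto d→8
  8='bdd' goto ·  [P2 ends]

BFS fail/out derivation:
  fail(1) 'a': from fail(0)=0 chase 'a': 0 ⇒ 0;  out={1}∪out(0)={1}
  fail(6) 'b': from fail(0)=0 chase 'b': 0 ⇒ 0;  out=∅∪out(0)=∅
  fail(2) 'ac': from fail(1)=0 chase 'c': 0 ⇒ 0;  out=∅∪out(0)=∅
  fail(7) 'bd': from fail(6)=0 chase 'd': 0 ⇒ 0;  out=∅∪out(0)=∅
  fail(3) 'acb': from fail(2)=0 chase 'b': 0 ⇒ 6;  out=∅∪out(6)=∅
  fail(8) 'bdd': from fail(7)=0 chase 'd': 0 ⇒ 0;  out={2}∪out(0)={2}
  fail(4) 'acbd': from fail(3)=6 chase 'd': 6 ⇒ 7;  out=∅∪out(7)=∅
  fail(5) 'acbdd': from fail(4)=7 chase 'd': 7 ⇒ 8;  out={0}∪out(8)={0,2}

Run:
i=0 'd': node 0→0
i=1 'a': node 0→1  ** P1@[1:1]
i=2 'a': node 1→1 (via fail)  ** P1@[2:2]
i=3 'c': node 1→2
i=4 'b': node 2→3
i=5 'd': node 3→4
i=6 'd': node 4→5  ** P0@[2:6],P2@[4:6]
i=7 'd': node 5→0 (via fail)
i=8 'b': node 0→6
i=9 'd': node 6→7
i=10 'd': node 7→8  ** P2@[8:10]
i=11 'd': node 8→0 (via fail)
i=12 'b': node 0→6
i=13 'a': node 6→1 (via fail)  ** P1@[13:13]
i=14 'b': node 1→6 (via fail)
i=15 'a': node 6→1 (via fail)  ** P1@[15:15]
i=16 'c': node 1→2
i=17 'b': node 2→3
i=18 'd': node 3→4
i=19 'd': node 4→5  ** P0@[15:19],P2@[17:19]
i=20 'a': node 5→1 (via fail)  ** P1@[20:20]
i=21 'b': node 1→6 (via fail)
i=22 'd': node 6→7
i=23 'd': node 7→8  ** P2@[21:23]
i=24 'c': node 8→0 (via fail)
i=25 'b': node 0→6

Matches: [[1,1],[2,1],[6,0],[6,2],[10,2],[13,1],[15,1],[19,0],[19,2],[20,1],[23,2]]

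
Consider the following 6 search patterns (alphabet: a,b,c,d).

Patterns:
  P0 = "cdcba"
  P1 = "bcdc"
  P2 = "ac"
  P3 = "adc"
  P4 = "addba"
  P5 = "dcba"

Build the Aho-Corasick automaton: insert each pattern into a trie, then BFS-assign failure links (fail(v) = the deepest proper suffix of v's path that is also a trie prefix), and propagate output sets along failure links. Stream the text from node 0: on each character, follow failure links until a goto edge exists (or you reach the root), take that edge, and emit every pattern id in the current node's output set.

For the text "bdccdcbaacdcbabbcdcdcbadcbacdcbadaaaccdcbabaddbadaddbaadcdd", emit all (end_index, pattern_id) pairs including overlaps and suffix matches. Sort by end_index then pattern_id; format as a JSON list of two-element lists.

Build automaton:
Trie (insert patterns):
  0='ε' goto a→10 b→6 c→1 d→17
  1='c' goto d→2
  2='cd' goto c→3
  3='cdc' goto b→4
  4='cdcb' goto a→5
  5='cdcba' goto ·  ←P0
  6='b' goto c→7
  7='bc' goto d→8
  8='bcd' goto c→9
  9='bcdc' goto ·  ←P1
  10='a' goto c→11 d→12
  11='ac' goto ·  ←P2
  12='ad' goto c→13 d→14
  13='adc' goto ·  ←P3
  14='add' goto b→15
  15='addb' goto a→16
  16='addba' goto ·  ←P4
  17='d' goto c→18
  18='dc' goto b→19
  19='dcb' goto a→20
  20='dcba' goto ·  ←P5

Failure links (BFS by depth):
  fail(1) 'c': from fail(0)=0 chase 'c': 0 ⇒ 0;  out=∅∪out(0)=∅
  fail(6) 'b': from fail(0)=0 chase 'b': 0 ⇒ 0;  out=∅∪out(0)=∅
  fail(10) 'a': from fail(0)=0 chase 'a': 0 ⇒ 0;  out=∅∪out(0)=∅
  fail(17) 'd': from fail(0)=0 chase 'd': 0 ⇒ 0;  out=∅∪out(0)=∅
  fail(2) 'cd': from fail(1)=0 chase 'd': 0 ⇒ 17;  out=∅∪out(17)=∅
  fail(7) 'bc': from fail(6)=0 chase 'c': 0 ⇒ 1;  out=∅∪out(1)=∅
  fail(11) 'ac': from fail(10)=0 chase 'c': 0 ⇒ 1;  out={2}∪out(1)={2}
  fail(12) 'ad': from fail(10)=0 chase 'd': 0 ⇒ 17;  out=∅∪out(17)=∅
  fail(18) 'dc': from fail(17)=0 chase 'c': 0 ⇒ 1;  out=∅∪out(1)=∅
  fail(3) 'cdc': from fail(2)=17 chase 'c': 17 ⇒ 18;  out=∅∪out(18)=∅
  fail(8) 'bcd': from fail(7)=1 chase 'd': 1 ⇒ 2;  out=∅∪out(2)=∅
  fail(13) 'adc': from fail(12)=17 chase 'c': 17 ⇒ 18;  out={3}∪out(18)={3}
  fail(14) 'add': from fail(12)=17 chase 'd': 17→0 ⇒ 17;  out=∅∪out(17)=∅
  fail(19) 'dcb': from fail(18)=1 chase 'b': 1→0 ⇒ 6;  out=∅∪out(6)=∅
  fail(4) 'cdcb': from fail(3)=18 chase 'b': 18 ⇒ 19;  out=∅∪out(19)=∅
  fail(9) 'bcdc': from fail(8)=2 chase 'c': 2 ⇒ 3;  out={1}∪out(3)={1}
  fail(15) 'addb': from fail(14)=17 chase 'b': 17→0 ⇒ 6;  out=∅∪out(6)=∅
  fail(20) 'dcba': from fail(19)=6 chase 'a': 6→0 ⇒ 10;  out={5}∪out(10)={5}
  fail(5) 'cdcba': from fail(4)=19 chase 'a': 19 ⇒ 20;  out={0}∪out(20)={0,5}
  fail(16) 'addba': from fail(15)=6 chase 'a': 6→0 ⇒ 10;  out={4}∪out(10)={4}

Scan:
pos 0 'b': at 6
pos 1 'd': at 17 (via fail)
pos 2 'c': at 18
pos 3 'c': at 1 (via fail)
pos 4 'd': at 2
pos 5 'c': at 3
pos 6 'b': at 4
pos 7 'a': at 5  → match P0@[3:7],P5@[4:7]
pos 8 'a': at 10 (via fail)
pos 9 'c': at 11  → match P2@[8:9]
pos 10 'd': at 2 (via fail)
pos 11 'c': at 3
pos 12 'b': at 4
pos 13 'a': at 5  → match P0@[9:13],P5@[10:13]
pos 14 'b': at 6 (via fail)
pos 15 'b': at 6 (via fail)
pos 16 'c': at 7
pos 17 'd': at 8
pos 18 'c': at 9  → match P1@[15:18]
pos 19 'd': at 2 (via fail)
pos 20 'c': at 3
pos 21 'b': at 4
pos 22 'a': at 5  → match P0@[18:22],P5@[19:22]
pos 23 'd': at 12 (via fail)
pos 24 'c': at 13  → match P3@[22:24]
pos 25 'b': at 19 (via fail)
pos 26 'a': at 20  → match P5@[23:26]
pos 27 'c': at 11 (via fail)  → match P2@[26:27]
pos 28 'd': at 2 (via fail)
pos 29 'c': at 3
pos 30 'b': at 4
pos 31 'a': at 5  → match P0@[27:31],P5@[28:31]
pos 32 'd': at 12 (via fail)
pos 33 'a': at 10 (via fail)
pos 34 'a': at 10 (via fail)
pos 35 'a': at 10 (via fail)
pos 36 'c': at 11  → match P2@[35:36]
pos 37 'c': at 1 (via fail)
pos 38 'd': at 2
pos 39 'c': at 3
pos 40 'b': at 4
pos 41 'a': at 5  → match P0@[37:41],P5@[38:41]
pos 42 'b': at 6 (via fail)
pos 43 'a': at 10 (via fail)
pos 44 'd': at 12
pos 45 'd': at 14
pos 46 'b': at 15
pos 47 'a': at 16  → match P4@[43:47]
pos 48 'd': at 12 (via fail)
pos 49 'a': at 10 (via fail)
pos 50 'd': at 12
pos 51 'd': at 14
pos 52 'b': at 15
pos 53 'a': at 16  → match P4@[49:53]
pos 54 'a': at 10 (via fail)
pos 55 'd': at 12
pos 56 'c': at 13  → match P3@[54:56]
pos 57 'd': at 2 (via fail)
pos 58 'd': at 17 (via fail)

Matches: [[7,0],[7,5],[9,2],[13,0],[13,5],[18,1],[22,0],[22,5],[24,3],[26,5],[27,2],[31,0],[31,5],[36,2],[41,0],[41,5],[47,4],[53,4],[56,3]]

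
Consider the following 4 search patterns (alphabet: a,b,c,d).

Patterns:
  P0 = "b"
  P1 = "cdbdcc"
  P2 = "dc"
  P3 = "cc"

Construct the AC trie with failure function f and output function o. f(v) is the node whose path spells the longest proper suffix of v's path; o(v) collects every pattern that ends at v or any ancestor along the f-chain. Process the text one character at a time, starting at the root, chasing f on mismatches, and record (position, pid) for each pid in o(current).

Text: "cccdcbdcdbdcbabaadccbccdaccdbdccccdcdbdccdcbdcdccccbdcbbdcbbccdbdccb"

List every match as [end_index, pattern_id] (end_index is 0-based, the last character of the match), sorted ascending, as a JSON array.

Build:
Trie (insert patterns):
  0='ε' goto b→1 c→2 d→8
  1='b' goto ·  [P0 ends]
  2='c' goto c→10 d→3
  3='cd' goto b→4
  4='cdb' goto d→5
  5='cdbd' goto c→6
  6='cdbdc' goto c→7
  7='cdbdcc' goto ·  [P1 ends]
  8='d' goto c→9
  9='dc' goto ·  [P2 ends]
  10='cc' goto ·  [P3 ends]

Failure links (BFS by depth):
  n1('b'): parent n0 fail=0; on 'b' 0 → fail=0;  out {0}∪∅={0}
  n2('c'): parent n0 fail=0; on 'c' 0 → fail=0;  out ∅∪∅=∅
  n8('d'): parent n0 fail=0; on 'd' 0 → fail=0;  out ∅∪∅=∅
  n3('cd'): parent n2 fail=0; on 'd' 0 → fail=8;  out ∅∪∅=∅
  n9('dc'): parent n8 fail=0; on 'c' 0 → fail=2;  out {2}∪∅={2}
  n10('cc'): parent n2 fail=0; on 'c' 0 → fail=2;  out {3}∪∅={3}
  n4('cdb'): parent n3 fail=8; on 'b' 8→0 → fail=1;  out ∅∪{0}={0}
  n5('cdbd'): parent n4 fail=1; on 'd' 1→0 → fail=8;  out ∅∪∅=∅
  n6('cdbdc'): parent n5 fail=8; on 'c' 8 → fail=9;  out ∅∪{2}={2}
  n7('cdbdcc'): parent n6 fail=9; on 'c' 9→2 → fail=10;  out {1}∪{3}={1,3}

Text stream:
pos 0 'c': at 2
pos 1 'c': at 10  ** P3@[0:1]
pos 2 'c': at 10 ·f  ** P3@[1:2]
pos 3 'd': at 3 ·f
pos 4 'c': at 9 ·f  ** P2@[3:4]
pos 5 'b': at 1 ·f  ** P0@[5:5]
pos 6 'd': at 8 ·f
pos 7 'c': at 9  ** P2@[6:7]
pos 8 'd': at 3 ·f
pos 9 'b': at 4  ** P0@[9:9]
pos 10 'd': at 5
pos 11 'c': at 6  ** P2@[10:11]
pos 12 'b': at 1 ·f  ** P0@[12:12]
pos 13 'a': at 0 ·f
pos 14 'b': at 1  ** P0@[14:14]
pos 15 'a': at 0 ·f
pos 16 'a': at 0
pos 17 'd': at 8
pos 18 'c': at 9  ** P2@[17:18]
pos 19 'c': at 10 ·f  ** P3@[18:19]
pos 20 'b': at 1 ·f  ** P0@[20:20]
pos 21 'c': at 2 ·f
pos 22 'c': at 10  ** P3@[21:22]
pos 23 'd': at 3 ·f
pos 24 'a': at 0 ·f
pos 25 'c': at 2
pos 26 'c': at 10  ** P3@[25:26]
pos 27 'd': at 3 ·f
pos 28 'b': at 4  ** P0@[28:28]
pos 29 'd': at 5
pos 30 'c': at 6  ** P2@[29:30]
pos 31 'c': at 7  ** P1@[26:31],P3@[30:31]
pos 32 'c': at 10 ·f  ** P3@[31:32]
pos 33 'c': at 10 ·f  ** P3@[32:33]
pos 34 'd': at 3 ·f
pos 35 'c': at 9 ·f  ** P2@[34:35]
pos 36 'd': at 3 ·f
pos 37 'b': at 4  ** P0@[37:37]
pos 38 'd': at 5
pos 39 'c': at 6  ** P2@[38:39]
pos 40 'c': at 7  ** P1@[35:40],P3@[39:40]
pos 41 'd': at 3 ·f
pos 42 'c': at 9 ·f  ** P2@[41:42]
pos 43 'b': at 1 ·f  ** P0@[43:43]
pos 44 'd': at 8 ·f
pos 45 'c': at 9  ** P2@[44:45]
pos 46 'd': at 3 ·f
pos 47 'c': at 9 ·f  ** P2@[46:47]
pos 48 'c': at 10 ·f  ** P3@[47:48]
pos 49 'c': at 10 ·f  ** P3@[48:49]
pos 50 'c': at 10 ·f  ** P3@[49:50]
pos 51 'b': at 1 ·f  ** P0@[51:51]
pos 52 'd': at 8 ·f
pos 53 'c': at 9  ** P2@[52:53]
pos 54 'b': at 1 ·f  ** P0@[54:54]
pos 55 'b': at 1 ·f  ** P0@[55:55]
pos 56 'd': at 8 ·f
pos 57 'c': at 9  ** P2@[56:57]
pos 58 'b': at 1 ·f  ** P0@[58:58]
pos 59 'b': at 1 ·f  ** P0@[59:59]
pos 60 'c': at 2 ·f
pos 61 'c': at 10  ** P3@[60:61]
pos 62 'd': at 3 ·f
pos 63 'b': at 4  ** P0@[63:63]
pos 64 'd': at 5
pos 65 'c': at 6  ** P2@[64:65]
pos 66 'c': at 7  ** P1@[61:66],P3@[65:66]
pos 67 'b': at 1 ·f  ** P0@[67:67]

Result: [[1,3],[2,3],[4,2],[5,0],[7,2],[9,0],[11,2],[12,0],[14,0],[18,2],[19,3],[20,0],[22,3],[26,3],[28,0],[30,2],[31,1],[31,3],[32,3],[33,3],[35,2],[37,0],[39,2],[40,1],[40,3],[42,2],[43,0],[45,2],[47,2],[48,3],[49,3],[50,3],[51,0],[53,2],[54,0],[55,0],[57,2],[58,0],[59,0],[61,3],[63,0],[65,2],[66,1],[66,3],[67,0]]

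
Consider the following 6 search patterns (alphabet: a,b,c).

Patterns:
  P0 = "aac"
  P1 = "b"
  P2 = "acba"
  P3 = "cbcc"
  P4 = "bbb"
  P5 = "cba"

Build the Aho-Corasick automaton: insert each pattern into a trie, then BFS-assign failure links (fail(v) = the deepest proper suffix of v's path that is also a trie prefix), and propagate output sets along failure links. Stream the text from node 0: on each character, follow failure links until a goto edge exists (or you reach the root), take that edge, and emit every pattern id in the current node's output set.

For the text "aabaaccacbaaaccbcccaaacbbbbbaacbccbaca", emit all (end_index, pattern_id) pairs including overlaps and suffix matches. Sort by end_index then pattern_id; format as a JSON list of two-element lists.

Construct AC machine:
Trie nodes:
  0='ε' goto a→1 b→4 c→8
  1='a' goto a→2 c→5
  2='aa' goto c→3
  3='aac' goto ·  [P0 ends]
  4='b' goto b→12  [P1 ends]
  5='ac' goto b→6
  6='acb' goto a→7
  7='acba' goto ·  [P2 ends]
  8='c' goto b→9
  9='cb' goto a→14 c→10
  10='cbc' goto c→11
  11='cbcc' goto ·  [P3 ends]
  12='bb' goto b→13
  13='bbb' goto ·  [P4 ends]
  14='cba' goto ·  [P5 ends]

Failure links (BFS by depth):
  n1('a'): parent n0 fail=0; on 'a' 0 → fail=0;  out ∅∪∅=∅
  n4('b'): parent n0 fail=0; on 'b' 0 → fail=0;  out {1}∪∅={1}
  n8('c'): parent n0 fail=0; on 'c' 0 → fail=0;  out ∅∪∅=∅
  n2('aa'): parent n1 fail=0; on 'a' 0 → fail=1;  out ∅∪∅=∅
  n5('ac'): parent n1 fail=0; on 'c' 0 → fail=8;  out ∅∪∅=∅
  n9('cb'): parent n8 fail=0; on 'b' 0 → fail=4;  out ∅∪{1}={1}
  n12('bb'): parent n4 fail=0; on 'b' 0 → fail=4;  out ∅∪{1}={1}
  n3('aac'): parent n2 fail=1; on 'c' 1 → fail=5;  out {0}∪∅={0}
  n6('acb'): parent n5 fail=8; on 'b' 8 → fail=9;  out ∅∪{1}={1}
  n10('cbc'): parent n9 fail=4; on 'c' 4→0 → fail=8;  out ∅∪∅=∅
  n13('bbb'): parent n12 fail=4; on 'b' 4 → fail=12;  out {4}∪{1}={1,4}
  n14('cba'): parent n9 fail=4; on 'a' 4→0 → fail=1;  out {5}∪∅={5}
  n7('acba'): parent n6 fail=9; on 'a' 9 → fail=14;  out {2}∪{5}={2,5}
  n11('cbcc'): parent n10 fail=8; on 'c' 8→0 → fail=8;  out {3}∪∅={3}

Scan:
[0] read 'a'  n0⇒n1
[1] read 'a'  n1⇒n2
[2] read 'b'  n2⇒n4 (fail-walked)  ** P1@[2:2]
[3] read 'a'  n4⇒n1 (fail-walked)
[4] read 'a'  n1⇒n2
[5] read 'c'  n2⇒n3  ** P0@[3:5]
[6] read 'c'  n3⇒n8 (fail-walked)
[7] read 'a'  n8⇒n1 (fail-walked)
[8] read 'c'  n1⇒n5
[9] read 'b'  n5⇒n6  ** P1@[9:9]
[10] read 'a'  n6⇒n7  ** P2@[7:10],P5@[8:10]
[11] read 'a'  n7⇒n2 (fail-walked)
[12] read 'a'  n2⇒n2 (fail-walked)
[13] read 'c'  n2⇒n3  ** P0@[11:13]
[14] read 'c'  n3⇒n8 (fail-walked)
[15] read 'b'  n8⇒n9  ** P1@[15:15]
[16] read 'c'  n9⇒n10
[17] read 'c'  n10⇒n11  ** P3@[14:17]
[18] read 'c'  n11⇒n8 (fail-walked)
[19] read 'a'  n8⇒n1 (fail-walked)
[20] read 'a'  n1⇒n2
[21] read 'a'  n2⇒n2 (fail-walked)
[22] read 'c'  n2⇒n3  ** P0@[20:22]
[23] read 'b'  n3⇒n6 (fail-walked)  ** P1@[23:23]
[24] read 'b'  n6⇒n12 (fail-walked)  ** P1@[24:24]
[25] read 'b'  n12⇒n13  ** P1@[25:25],P4@[23:25]
[26] read 'b'  n13⇒n13 (fail-walked)  ** P1@[26:26],P4@[24:26]
[27] read 'b'  n13⇒n13 (fail-walked)  ** P1@[27:27],P4@[25:27]
[28] read 'a'  n13⇒n1 (fail-walked)
[29] read 'a'  n1⇒n2
[30] read 'c'  n2⇒n3  ** P0@[28:30]
[31] read 'b'  n3⇒n6 (fail-walked)  ** P1@[31:31]
[32] read 'c'  n6⇒n10 (fail-walked)
[33] read 'c'  n10⇒n11  ** P3@[30:33]
[34] read 'b'  n11⇒n9 (fail-walked)  ** P1@[34:34]
[35] read 'a'  n9⇒n14  ** P5@[33:35]
[36] read 'c'  n14⇒n5 (fail-walked)
[37] read 'a'  n5⇒n1 (fail-walked)

All matches (sorted): [[2,1],[5,0],[9,1],[10,2],[10,5],[13,0],[15,1],[17,3],[22,0],[23,1],[24,1],[25,1],[25,4],[26,1],[26,4],[27,1],[27,4],[30,0],[31,1],[33,3],[34,1],[35,5]]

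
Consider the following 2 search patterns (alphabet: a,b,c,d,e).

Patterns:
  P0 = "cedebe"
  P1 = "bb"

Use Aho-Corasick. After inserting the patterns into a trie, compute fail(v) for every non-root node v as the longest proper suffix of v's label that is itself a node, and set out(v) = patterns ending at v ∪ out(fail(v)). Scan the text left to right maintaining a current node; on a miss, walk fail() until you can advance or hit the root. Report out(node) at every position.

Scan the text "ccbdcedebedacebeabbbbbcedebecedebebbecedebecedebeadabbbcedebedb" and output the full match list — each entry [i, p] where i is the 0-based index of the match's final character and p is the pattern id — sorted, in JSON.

Build:
Trie nodes:
  0='ε' goto b→7 c→1
  1='c' goto e→2
  2='ce' goto d→3
  3='ced' goto e→4
  4='cede' goto b→5
  5='cedeb' goto e→6
  6='cedebe' goto ·  ←P0
  7='b' goto b→8
  8='bb' goto ·  ←P1

Failure links (BFS by depth):
  fail(1) 'c': from fail(0)=0 chase 'c': 0 ⇒ 0;  out=∅∪out(0)=∅
  fail(7) 'b': from fail(0)=0 chase 'b': 0 ⇒ 0;  out=∅∪out(0)=∅
  fail(2) 'ce': from fail(1)=0 chase 'e': 0 ⇒ 0;  out=∅∪out(0)=∅
  fail(8) 'bb': from fail(7)=0 chase 'b': 0 ⇒ 7;  out={1}∪out(7)={1}
  fail(3) 'ced': from fail(2)=0 chase 'd': 0 ⇒ 0;  out=∅∪out(0)=∅
  fail(4) 'cede': from fail(3)=0 chase 'e': 0 ⇒ 0;  out=∅∪out(0)=∅
  fail(5) 'cedeb': from fail(4)=0 chase 'b': 0 ⇒ 7;  out=∅∪out(7)=∅
  fail(6) 'cedebe': from fail(5)=7 chase 'e': 7→0 ⇒ 0;  out={0}∪out(0)={0}

Text stream:
pos 0 'c': at 1
pos 1 'c': at 1 (fail-walked)
pos 2 'b': at 7 (fail-walked)
pos 3 'd': at 0 (fail-walked)
pos 4 'c': at 1
pos 5 'e': at 2
pos 6 'd': at 3
pos 7 'e': at 4
pos 8 'b': at 5
pos 9 'e': at 6  ** P0@[4:9]
pos 10 'd': at 0 (fail-walked)
pos 11 'a': at 0
pos 12 'c': at 1
pos 13 'e': at 2
pos 14 'b': at 7 (fail-walked)
pos 15 'e': at 0 (fail-walked)
pos 16 'a': at 0
pos 17 'b': at 7
pos 18 'b': at 8  ** P1@[17:18]
pos 19 'b': at 8 (fail-walked)  ** P1@[18:19]
pos 20 'b': at 8 (fail-walked)  ** P1@[19:20]
pos 21 'b': at 8 (fail-walked)  ** P1@[20:21]
pos 22 'c': at 1 (fail-walked)
pos 23 'e': at 2
pos 24 'd': at 3
pos 25 'e': at 4
pos 26 'b': at 5
pos 27 'e': at 6  ** P0@[22:27]
pos 28 'c': at 1 (fail-walked)
pos 29 'e': at 2
pos 30 'd': at 3
pos 31 'e': at 4
pos 32 'b': at 5
pos 33 'e': at 6  ** P0@[28:33]
pos 34 'b': at 7 (fail-walked)
pos 35 'b': at 8  ** P1@[34:35]
pos 36 'e': at 0 (fail-walked)
pos 37 'c': at 1
pos 38 'e': at 2
pos 39 'd': at 3
pos 40 'e': at 4
pos 41 'b': at 5
pos 42 'e': at 6  ** P0@[37:42]
pos 43 'c': at 1 (fail-walked)
pos 44 'e': at 2
pos 45 'd': at 3
pos 46 'e': at 4
pos 47 'b': at 5
pos 48 'e': at 6  ** P0@[43:48]
pos 49 'a': at 0 (fail-walked)
pos 50 'd': at 0
pos 51 'a': at 0
pos 52 'b': at 7
pos 53 'b': at 8  ** P1@[52:53]
pos 54 'b': at 8 (fail-walked)  ** P1@[53:54]
pos 55 'c': at 1 (fail-walked)
pos 56 'e': at 2
pos 57 'd': at 3
pos 58 'e': at 4
pos 59 'b': at 5
pos 60 'e': at 6  ** P0@[55:60]
pos 61 'd': at 0 (fail-walked)
pos 62 'b': at 7

All matches (sorted): [[9,0],[18,1],[19,1],[20,1],[21,1],[27,0],[33,0],[35,1],[42,0],[48,0],[53,1],[54,1],[60,0]]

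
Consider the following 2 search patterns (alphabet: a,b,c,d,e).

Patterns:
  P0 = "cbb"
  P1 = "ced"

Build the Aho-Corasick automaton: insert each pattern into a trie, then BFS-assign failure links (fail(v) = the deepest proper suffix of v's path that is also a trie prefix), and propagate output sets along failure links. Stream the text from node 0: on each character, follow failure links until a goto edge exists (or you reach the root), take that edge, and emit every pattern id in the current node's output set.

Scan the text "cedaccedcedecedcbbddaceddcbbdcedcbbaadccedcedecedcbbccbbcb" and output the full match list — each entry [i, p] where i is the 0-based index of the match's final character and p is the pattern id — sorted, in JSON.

Build:
Trie nodes:
  0='ε' goto c→1
  1='c' goto b→2 e→4
  2='cb' goto b→3
  3='cbb' goto ·  ←P0
  4='ce' goto d→5
  5='ced' goto ·  ←P1

Failure links (BFS by depth):
  fail(1) 'c': from fail(0)=0 chase 'c': 0 ⇒ 0;  out=∅∪out(0)=∅
  fail(2) 'cb': from fail(1)=0 chase 'b': 0 ⇒ 0;  out=∅∪out(0)=∅
  fail(4) 'ce': from fail(1)=0 chase 'e': 0 ⇒ 0;  out=∅∪out(0)=∅
  fail(3) 'cbb': from fail(2)=0 chase 'b': 0 ⇒ 0;  out={0}∪out(0)={0}
  fail(5) 'ced': from fail(4)=0 chase 'd': 0 ⇒ 0;  out={1}∪out(0)={1}

Text stream:
[0] read 'c'  n0⇒n1
[1] read 'e'  n1⇒n4
[2] read 'd'  n4⇒n5  ** P1@[0:2]
[3] read 'a'  n5⇒n0 ·f
[4] read 'c'  n0⇒n1
[5] read 'c'  n1⇒n1 ·f
[6] read 'e'  n1⇒n4
[7] read 'd'  n4⇒n5  ** P1@[5:7]
[8] read 'c'  n5⇒n1 ·f
[9] read 'e'  n1⇒n4
[10] read 'd'  n4⇒n5  ** P1@[8:10]
[11] read 'e'  n5⇒n0 ·f
[12] read 'c'  n0⇒n1
[13] read 'e'  n1⇒n4
[14] read 'd'  n4⇒n5  ** P1@[12:14]
[15] read 'c'  n5⇒n1 ·f
[16] read 'b'  n1⇒n2
[17] read 'b'  n2⇒n3  ** P0@[15:17]
[18] read 'd'  n3⇒n0 ·f
[19] read 'd'  n0⇒n0
[20] read 'a'  n0⇒n0
[21] read 'c'  n0⇒n1
[22] read 'e'  n1⇒n4
[23] read 'd'  n4⇒n5  ** P1@[21:23]
[24] read 'd'  n5⇒n0 ·f
[25] read 'c'  n0⇒n1
[26] read 'b'  n1⇒n2
[27] read 'b'  n2⇒n3  ** P0@[25:27]
[28] read 'd'  n3⇒n0 ·f
[29] read 'c'  n0⇒n1
[30] read 'e'  n1⇒n4
[31] read 'd'  n4⇒n5  ** P1@[29:31]
[32] read 'c'  n5⇒n1 ·f
[33] read 'b'  n1⇒n2
[34] read 'b'  n2⇒n3  ** P0@[32:34]
[35] read 'a'  n3⇒n0 ·f
[36] read 'a'  n0⇒n0
[37] read 'd'  n0⇒n0
[38] read 'c'  n0⇒n1
[39] read 'c'  n1⇒n1 ·f
[40] read 'e'  n1⇒n4
[41] read 'd'  n4⇒n5  ** P1@[39:41]
[42] read 'c'  n5⇒n1 ·f
[43] read 'e'  n1⇒n4
[44] read 'd'  n4⇒n5  ** P1@[42:44]
[45] read 'e'  n5⇒n0 ·f
[46] read 'c'  n0⇒n1
[47] read 'e'  n1⇒n4
[48] read 'd'  n4⇒n5  ** P1@[46:48]
[49] read 'c'  n5⇒n1 ·f
[50] read 'b'  n1⇒n2
[51] read 'b'  n2⇒n3  ** P0@[49:51]
[52] read 'c'  n3⇒n1 ·f
[53] read 'c'  n1⇒n1 ·f
[54] read 'b'  n1⇒n2
[55] read 'b'  n2⇒n3  ** P0@[53:55]
[56] read 'c'  n3⇒n1 ·f
[57] read 'b'  n1⇒n2

All matches (sorted): [[2,1],[7,1],[10,1],[14,1],[17,0],[23,1],[27,0],[31,1],[34,0],[41,1],[44,1],[48,1],[51,0],[55,0]]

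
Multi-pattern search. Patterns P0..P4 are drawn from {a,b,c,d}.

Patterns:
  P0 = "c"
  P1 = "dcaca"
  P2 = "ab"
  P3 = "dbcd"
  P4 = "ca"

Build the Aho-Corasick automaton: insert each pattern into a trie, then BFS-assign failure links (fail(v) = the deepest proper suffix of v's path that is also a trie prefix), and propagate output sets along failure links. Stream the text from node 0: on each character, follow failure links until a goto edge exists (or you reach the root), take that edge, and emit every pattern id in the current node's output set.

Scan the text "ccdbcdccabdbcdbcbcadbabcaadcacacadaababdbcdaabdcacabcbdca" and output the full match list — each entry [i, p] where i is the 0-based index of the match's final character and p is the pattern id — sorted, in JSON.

Construct AC machine:
Trie nodes:
  n0 'ε': a→7 c→1 d→2
  n1 'c': a→12  ←P0
  n2 'd': b→9 c→3
  n3 'dc': a→4
  n4 'dca': c→5
  n5 'dcac': a→6
  n6 'dcaca': ·  ←P1
  n7 'a': b→8
  n8 'ab': ·  ←P2
  n9 'db': c→10
  n10 'dbc': d→11
  n11 'dbcd': ·  ←P3
  n12 'ca': ·  ←P4

BFS fail/out derivation:
  n1('c'): parent n0 fail=0; on 'c' 0 → fail=0;  out {0}∪∅={0}
  n2('d'): parent n0 fail=0; on 'd' 0 → fail=0;  out ∅∪∅=∅
  n7('a'): parent n0 fail=0; on 'a' 0 → fail=0;  out ∅∪∅=∅
  n3('dc'): parent n2 fail=0; on 'c' 0 → fail=1;  out ∅∪{0}={0}
  n8('ab'): parent n7 fail=0; on 'b' 0 → fail=0;  out {2}∪∅={2}
  n9('db'): parent n2 fail=0; on 'b' 0 → fail=0;  out ∅∪∅=∅
  n12('ca'): parent n1 fail=0; on 'a' 0 → fail=7;  out {4}∪∅={4}
  n4('dca'): parent n3 fail=1; on 'a' 1 → fail=12;  out ∅∪{4}={4}
  n10('dbc'): parent n9 fail=0; on 'c' 0 → fail=1;  out ∅∪{0}={0}
  n5('dcac'): parent n4 fail=12; on 'c' 12→7→0 → fail=1;  out ∅∪{0}={0}
  n11('dbcd'): parent n10 fail=1; on 'd' 1→0 → fail=2;  out {3}∪∅={3}
  n6('dcaca'): parent n5 fail=1; on 'a' 1 → fail=12;  out {1}∪{4}={1,4}

Run:
[0] read 'c'  n0⇒n1  → match P0@[0:0]
[1] read 'c'  n1⇒n1 (fail-walked)  → match P0@[1:1]
[2] read 'd'  n1⇒n2 (fail-walked)
[3] read 'b'  n2⇒n9
[4] read 'c'  n9⇒n10  → match P0@[4:4]
[5] read 'd'  n10⇒n11  → match P3@[2:5]
[6] read 'c'  n11⇒n3 (fail-walked)  → match P0@[6:6]
[7] read 'c'  n3⇒n1 (fail-walked)  → match P0@[7:7]
[8] read 'a'  n1⇒n12  → match P4@[7:8]
[9] read 'b'  n12⇒n8 (fail-walked)  → match P2@[8:9]
[10] read 'd'  n8⇒n2 (fail-walked)
[11] read 'b'  n2⇒n9
[12] read 'c'  n9⇒n10  → match P0@[12:12]
[13] read 'd'  n10⇒n11  → match P3@[10:13]
[14] read 'b'  n11⇒n9 (fail-walked)
[15] read 'c'  n9⇒n10  → match P0@[15:15]
[16] read 'b'  n10⇒n0 (fail-walked)
[17] read 'c'  n0⇒n1  → match P0@[17:17]
[18] read 'a'  n1⇒n12  → match P4@[17:18]
[19] read 'd'  n12⇒n2 (fail-walked)
[20] read 'b'  n2⇒n9
[21] read 'a'  n9⇒n7 (fail-walked)
[22] read 'b'  n7⇒n8  → match P2@[21:22]
[23] read 'c'  n8⇒n1 (fail-walked)  → match P0@[23:23]
[24] read 'a'  n1⇒n12  → match P4@[23:24]
[25] read 'a'  n12⇒n7 (fail-walked)
[26] read 'd'  n7⇒n2 (fail-walked)
[27] read 'c'  n2⇒n3  → match P0@[27:27]
[28] read 'a'  n3⇒n4  → match P4@[27:28]
[29] read 'c'  n4⇒n5  → match P0@[29:29]
[30] read 'a'  n5⇒n6  → match P1@[26:30],P4@[29:30]
[31] read 'c'  n6⇒n1 (fail-walked)  → match P0@[31:31]
[32] read 'a'  n1⇒n12  → match P4@[31:32]
[33] read 'd'  n12⇒n2 (fail-walked)
[34] read 'a'  n2⇒n7 (fail-walked)
[35] read 'a'  n7⇒n7 (fail-walked)
[36] read 'b'  n7⇒n8  → match P2@[35:36]
[37] read 'a'  n8⇒n7 (fail-walked)
[38] read 'b'  n7⇒n8  → match P2@[37:38]
[39] read 'd'  n8⇒n2 (fail-walked)
[40] read 'b'  n2⇒n9
[41] read 'c'  n9⇒n10  → match P0@[41:41]
[42] read 'd'  n10⇒n11  → match P3@[39:42]
[43] read 'a'  n11⇒n7 (fail-walked)
[44] read 'a'  n7⇒n7 (fail-walked)
[45] read 'b'  n7⇒n8  → match P2@[44:45]
[46] read 'd'  n8⇒n2 (fail-walked)
[47] read 'c'  n2⇒n3  → match P0@[47:47]
[48] read 'a'  n3⇒n4  → match P4@[47:48]
[49] read 'c'  n4⇒n5  → match P0@[49:49]
[50] read 'a'  n5⇒n6  → match P1@[46:50],P4@[49:50]
[51] read 'b'  n6⇒n8 (fail-walked)  → match P2@[50:51]
[52] read 'c'  n8⇒n1 (fail-walked)  → match P0@[52:52]
[53] read 'b'  n1⇒n0 (fail-walked)
[54] read 'd'  n0⇒n2
[55] read 'c'  n2⇒n3  → match P0@[55:55]
[56] read 'a'  n3⇒n4  → match P4@[55:56]

Matches: [[0,0],[1,0],[4,0],[5,3],[6,0],[7,0],[8,4],[9,2],[12,0],[13,3],[15,0],[17,0],[18,4],[22,2],[23,0],[24,4],[27,0],[28,4],[29,0],[30,1],[30,4],[31,0],[32,4],[36,2],[38,2],[41,0],[42,3],[45,2],[47,0],[48,4],[49,0],[50,1],[50,4],[51,2],[52,0],[55,0],[56,4]]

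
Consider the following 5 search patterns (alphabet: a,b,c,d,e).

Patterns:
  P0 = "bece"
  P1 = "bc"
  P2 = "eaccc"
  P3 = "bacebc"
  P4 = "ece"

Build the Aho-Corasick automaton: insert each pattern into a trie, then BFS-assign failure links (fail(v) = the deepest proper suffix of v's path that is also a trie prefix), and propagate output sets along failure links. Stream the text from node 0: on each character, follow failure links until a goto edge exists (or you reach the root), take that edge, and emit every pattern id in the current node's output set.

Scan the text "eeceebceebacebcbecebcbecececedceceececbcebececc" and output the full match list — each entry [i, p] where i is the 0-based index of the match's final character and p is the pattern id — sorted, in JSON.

Construct AC machine:
Trie (insert patterns):
  0='ε' goto b→1 e→6
  1='b' goto a→11 c→5 e→2
  2='be' goto c→3
  3='bec' goto e→4
  4='bece' goto ·  ←P0
  5='bc' goto ·  ←P1
  6='e' goto a→7 c→16
  7='ea' goto c→8
  8='eac' goto c→9
  9='eacc' goto c→10
  10='eaccc' goto ·  ←P2
  11='ba' goto c→12
  12='bac' goto e→13
  13='bace' goto b→14
  14='baceb' goto c→15
  15='bacebc' goto ·  ←P3
  16='ec' goto e→17
  17='ece' goto ·  ←P4

Failure links (BFS by depth):
  fail(1) 'b': from fail(0)=0 chase 'b': 0 ⇒ 0;  out=∅∪out(0)=∅
  fail(6) 'e': from fail(0)=0 chase 'e': 0 ⇒ 0;  out=∅∪out(0)=∅
  fail(2) 'be': from fail(1)=0 chase 'e': 0 ⇒ 6;  out=∅∪out(6)=∅
  fail(5) 'bc': from fail(1)=0 chase 'c': 0 ⇒ 0;  out={1}∪out(0)={1}
  fail(7) 'ea': from fail(6)=0 chase 'a': 0 ⇒ 0;  out=∅∪out(0)=∅
  fail(11) 'ba': from fail(1)=0 chase 'a': 0 ⇒ 0;  out=∅∪out(0)=∅
  fail(16) 'ec': from fail(6)=0 chase 'c': 0 ⇒ 0;  out=∅∪out(0)=∅
  fail(3) 'bec': from fail(2)=6 chase 'c': 6 ⇒ 16;  out=∅∪out(16)=∅
  fail(8) 'eac': from fail(7)=0 chase 'c': 0 ⇒ 0;  out=∅∪out(0)=∅
  fail(12) 'bac': from fail(11)=0 chase 'c': 0 ⇒ 0;  out=∅∪out(0)=∅
  fail(17) 'ece': from fail(16)=0 chase 'e': 0 ⇒ 6;  out={4}∪out(6)={4}
  fail(4) 'bece': from fail(3)=16 chase 'e': 16 ⇒ 17;  out={0}∪out(17)={0,4}
  fail(9) 'eacc': from fail(8)=0 chase 'c': 0 ⇒ 0;  out=∅∪out(0)=∅
  fail(13) 'bace': from fail(12)=0 chase 'e': 0 ⇒ 6;  out=∅∪out(6)=∅
  fail(10) 'eaccc': from fail(9)=0 chase 'c': 0 ⇒ 0;  out={2}∪out(0)={2}
  fail(14) 'baceb': from fail(13)=6 chase 'b': 6→0 ⇒ 1;  out=∅∪out(1)=∅
  fail(15) 'bacebc': from fail(14)=1 chase 'c': 1 ⇒ 5;  out={3}∪out(5)={1,3}

Text stream:
pos 0 'e': at 6
pos 1 'e': at 6 ·f
pos 2 'c': at 16
pos 3 'e': at 17  emit P4@[1:3]
pos 4 'e': at 6 ·f
pos 5 'b': at 1 ·f
pos 6 'c': at 5  emit P1@[5:6]
pos 7 'e': at 6 ·f
pos 8 'e': at 6 ·f
pos 9 'b': at 1 ·f
pos 10 'a': at 11
pos 11 'c': at 12
pos 12 'e': at 13
pos 13 'b': at 14
pos 14 'c': at 15  emit P1@[13:14],P3@[9:14]
pos 15 'b': at 1 ·f
pos 16 'e': at 2
pos 17 'c': at 3
pos 18 'e': at 4  emit P0@[15:18],P4@[16:18]
pos 19 'b': at 1 ·f
pos 20 'c': at 5  emit P1@[19:20]
pos 21 'b': at 1 ·f
pos 22 'e': at 2
pos 23 'c': at 3
pos 24 'e': at 4  emit P0@[21:24],P4@[22:24]
pos 25 'c': at 16 ·f
pos 26 'e': at 17  emit P4@[24:26]
pos 27 'c': at 16 ·f
pos 28 'e': at 17  emit P4@[26:28]
pos 29 'd': at 0 ·f
pos 30 'c': at 0
pos 31 'e': at 6
pos 32 'c': at 16
pos 33 'e': at 17  emit P4@[31:33]
pos 34 'e': at 6 ·f
pos 35 'c': at 16
pos 36 'e': at 17  emit P4@[34:36]
pos 37 'c': at 16 ·f
pos 38 'b': at 1 ·f
pos 39 'c': at 5  emit P1@[38:39]
pos 40 'e': at 6 ·f
pos 41 'b': at 1 ·f
pos 42 'e': at 2
pos 43 'c': at 3
pos 44 'e': at 4  emit P0@[41:44],P4@[42:44]
pos 45 'c': at 16 ·f
pos 46 'c': at 0 ·f

All matches (sorted): [[3,4],[6,1],[14,1],[14,3],[18,0],[18,4],[20,1],[24,0],[24,4],[26,4],[28,4],[33,4],[36,4],[39,1],[44,0],[44,4]]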